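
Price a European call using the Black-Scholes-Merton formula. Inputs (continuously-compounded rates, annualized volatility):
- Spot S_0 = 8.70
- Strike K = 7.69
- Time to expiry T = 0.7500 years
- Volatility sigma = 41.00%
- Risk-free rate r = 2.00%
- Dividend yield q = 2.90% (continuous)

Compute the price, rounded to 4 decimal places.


d1 = (ln(S/K) + (r - q + 0.5*sigma^2) * T) / (sigma * sqrt(T)) = 0.50606791
d2 = d1 - sigma * sqrt(T) = 0.15099749
exp(-rT) = 0.98511194; exp(-qT) = 0.97848483
C = S_0 * exp(-qT) * N(d1) - K * exp(-rT) * N(d2)
N(d1) = 0.69359551; N(d2) = 0.56001115
C = 8.7000 * 0.97848483 * 0.69359551 - 7.6900 * 0.98511194 * 0.56001115 = 1.6621

Answer: Price = 1.6621


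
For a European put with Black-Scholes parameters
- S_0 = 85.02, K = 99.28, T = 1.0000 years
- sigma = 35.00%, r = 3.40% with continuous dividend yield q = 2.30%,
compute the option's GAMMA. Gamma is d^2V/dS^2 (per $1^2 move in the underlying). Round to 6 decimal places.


Answer: Gamma = 0.012740

Derivation:
d1 = -0.2365931942; d2 = -0.5865931942
phi(d1) = 0.3879314218; exp(-qT) = 0.9772624838; exp(-rT) = 0.9665715046
Gamma = exp(-qT) * phi(d1) / (S * sigma * sqrt(T)) = 0.9772624838 * 0.3879314218 / (85.0200 * 0.3500 * 1.0000000000) = 0.012740


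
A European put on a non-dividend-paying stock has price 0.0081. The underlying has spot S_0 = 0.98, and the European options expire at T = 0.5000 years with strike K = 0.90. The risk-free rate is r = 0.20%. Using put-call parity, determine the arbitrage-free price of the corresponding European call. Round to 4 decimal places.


Answer: Call price = 0.0890

Derivation:
Put-call parity: C - P = S_0 * exp(-qT) - K * exp(-rT).
S_0 * exp(-qT) = 0.9800 * 1.00000000 = 0.98000000
K * exp(-rT) = 0.9000 * 0.99900050 = 0.89910045
C = P + S*exp(-qT) - K*exp(-rT)
C = 0.0081 + 0.98000000 - 0.89910045 = 0.0890


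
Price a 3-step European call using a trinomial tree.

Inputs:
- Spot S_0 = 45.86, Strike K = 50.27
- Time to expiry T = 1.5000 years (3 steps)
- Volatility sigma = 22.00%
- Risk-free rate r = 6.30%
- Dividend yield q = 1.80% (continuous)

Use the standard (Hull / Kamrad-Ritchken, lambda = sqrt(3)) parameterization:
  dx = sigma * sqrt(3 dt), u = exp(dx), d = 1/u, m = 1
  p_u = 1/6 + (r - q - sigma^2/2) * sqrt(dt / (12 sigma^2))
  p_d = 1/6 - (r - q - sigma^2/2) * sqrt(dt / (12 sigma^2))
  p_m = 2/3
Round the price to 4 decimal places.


Answer: Price = V(0,0) = 4.4317

Derivation:
dt = T/N = 0.500000; dx = sigma*sqrt(3*dt) = 0.269444
u = exp(dx) = 1.309236; d = 1/u = 0.763804
p_u = 0.185966, p_m = 0.666667, p_d = 0.147368
Discount per step: exp(-r*dt) = 0.968991
Stock lattice S(k, j) with j the centered position index:
  k=0: S(0,+0) = 45.8600
  k=1: S(1,-1) = 35.0281; S(1,+0) = 45.8600; S(1,+1) = 60.0416
  k=2: S(2,-2) = 26.7546; S(2,-1) = 35.0281; S(2,+0) = 45.8600; S(2,+1) = 60.0416; S(2,+2) = 78.6086
  k=3: S(3,-3) = 20.4353; S(3,-2) = 26.7546; S(3,-1) = 35.0281; S(3,+0) = 45.8600; S(3,+1) = 60.0416; S(3,+2) = 78.6086; S(3,+3) = 102.9172
Terminal payoffs V(N, j) = max(S_T - K, 0):
  V(3,-3) = 0.000000; V(3,-2) = 0.000000; V(3,-1) = 0.000000; V(3,+0) = 0.000000; V(3,+1) = 9.771570; V(3,+2) = 28.338593; V(3,+3) = 52.647211
Backward induction: V(k, j) = exp(-r*dt) * [p_u * V(k+1, j+1) + p_m * V(k+1, j) + p_d * V(k+1, j-1)]
  V(2,-2) = exp(-r*dt) * [p_u*0.000000 + p_m*0.000000 + p_d*0.000000] = 0.000000
  V(2,-1) = exp(-r*dt) * [p_u*0.000000 + p_m*0.000000 + p_d*0.000000] = 0.000000
  V(2,+0) = exp(-r*dt) * [p_u*9.771570 + p_m*0.000000 + p_d*0.000000] = 1.760828
  V(2,+1) = exp(-r*dt) * [p_u*28.338593 + p_m*9.771570 + p_d*0.000000] = 11.418963
  V(2,+2) = exp(-r*dt) * [p_u*52.647211 + p_m*28.338593 + p_d*9.771570] = 29.188898
  V(1,-1) = exp(-r*dt) * [p_u*1.760828 + p_m*0.000000 + p_d*0.000000] = 0.317299
  V(1,+0) = exp(-r*dt) * [p_u*11.418963 + p_m*1.760828 + p_d*0.000000] = 3.195170
  V(1,+1) = exp(-r*dt) * [p_u*29.188898 + p_m*11.418963 + p_d*1.760828] = 12.887836
  V(0,+0) = exp(-r*dt) * [p_u*12.887836 + p_m*3.195170 + p_d*0.317299] = 4.431746


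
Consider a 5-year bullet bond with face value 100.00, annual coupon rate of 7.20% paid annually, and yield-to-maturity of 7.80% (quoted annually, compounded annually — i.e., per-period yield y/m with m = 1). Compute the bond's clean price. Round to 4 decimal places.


Answer: Price = 97.5917

Derivation:
Coupon per period c = face * coupon_rate / m = 7.200000
Periods per year m = 1; per-period yield y/m = 0.078000
Number of cashflows N = 5
Cashflows (t years, CF_t, discount factor 1/(1+y/m)^(m*t), PV):
  t = 1.0000: CF_t = 7.200000, DF = 0.927644, PV = 6.679035
  t = 2.0000: CF_t = 7.200000, DF = 0.860523, PV = 6.195766
  t = 3.0000: CF_t = 7.200000, DF = 0.798259, PV = 5.747463
  t = 4.0000: CF_t = 7.200000, DF = 0.740500, PV = 5.331599
  t = 5.0000: CF_t = 107.200000, DF = 0.686920, PV = 73.637830
Price P = sum_t PV_t = 97.591693


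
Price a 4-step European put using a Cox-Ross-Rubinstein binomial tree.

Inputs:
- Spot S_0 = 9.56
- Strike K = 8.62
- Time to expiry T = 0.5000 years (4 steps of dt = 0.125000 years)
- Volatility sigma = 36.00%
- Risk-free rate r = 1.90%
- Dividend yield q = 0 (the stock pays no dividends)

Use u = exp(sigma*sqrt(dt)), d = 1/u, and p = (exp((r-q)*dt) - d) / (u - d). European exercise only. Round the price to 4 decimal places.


dt = T/N = 0.125000
u = exp(sigma*sqrt(dt)) = 1.135734; d = 1/u = 0.880488
p = (exp((r-q)*dt) - d) / (u - d) = 0.477539
Discount per step: exp(-r*dt) = 0.997628
Stock lattice S(k, i) with i counting down-moves:
  k=0: S(0,0) = 9.5600
  k=1: S(1,0) = 10.8576; S(1,1) = 8.4175
  k=2: S(2,0) = 12.3314; S(2,1) = 9.5600; S(2,2) = 7.4115
  k=3: S(3,0) = 14.0052; S(3,1) = 10.8576; S(3,2) = 8.4175; S(3,3) = 6.5257
  k=4: S(4,0) = 15.9061; S(4,1) = 12.3314; S(4,2) = 9.5600; S(4,3) = 7.4115; S(4,4) = 5.7458
Terminal payoffs V(N, i) = max(K - S_T, 0):
  V(4,0) = 0.000000; V(4,1) = 0.000000; V(4,2) = 0.000000; V(4,3) = 1.208526; V(4,4) = 2.874190
Backward induction: V(k, i) = exp(-r*dt) * [p * V(k+1, i) + (1-p) * V(k+1, i+1)].
  V(3,0) = exp(-r*dt) * [p*0.000000 + (1-p)*0.000000] = 0.000000
  V(3,1) = exp(-r*dt) * [p*0.000000 + (1-p)*0.000000] = 0.000000
  V(3,2) = exp(-r*dt) * [p*0.000000 + (1-p)*1.208526] = 0.629910
  V(3,3) = exp(-r*dt) * [p*1.208526 + (1-p)*2.874190] = 2.073840
  V(2,0) = exp(-r*dt) * [p*0.000000 + (1-p)*0.000000] = 0.000000
  V(2,1) = exp(-r*dt) * [p*0.000000 + (1-p)*0.629910] = 0.328323
  V(2,2) = exp(-r*dt) * [p*0.629910 + (1-p)*2.073840] = 1.381023
  V(1,0) = exp(-r*dt) * [p*0.000000 + (1-p)*0.328323] = 0.171129
  V(1,1) = exp(-r*dt) * [p*0.328323 + (1-p)*1.381023] = 0.876234
  V(0,0) = exp(-r*dt) * [p*0.171129 + (1-p)*0.876234] = 0.538239

Answer: Price = V(0,0) = 0.5382


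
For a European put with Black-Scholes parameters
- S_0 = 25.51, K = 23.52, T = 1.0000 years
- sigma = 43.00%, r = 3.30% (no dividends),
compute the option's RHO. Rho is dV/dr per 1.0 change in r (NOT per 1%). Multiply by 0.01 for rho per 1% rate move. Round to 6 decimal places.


Answer: Rho = -10.918835

Derivation:
d1 = 0.4806265328; d2 = 0.0506265328
phi(d1) = 0.3554255535; exp(-qT) = 1.0000000000; exp(-rT) = 0.9675385596
N(-d2) = 0.4798115599
Rho = -K*T*exp(-rT)*N(-d2) = -23.5200 * 1.0000 * 0.9675385596 * 0.4798115599 = -10.918835


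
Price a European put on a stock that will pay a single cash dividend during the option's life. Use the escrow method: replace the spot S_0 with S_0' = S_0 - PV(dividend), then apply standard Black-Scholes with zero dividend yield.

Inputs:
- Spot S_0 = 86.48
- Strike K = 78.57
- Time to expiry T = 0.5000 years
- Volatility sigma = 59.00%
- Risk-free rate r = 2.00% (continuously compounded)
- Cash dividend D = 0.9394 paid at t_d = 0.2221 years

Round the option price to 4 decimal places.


PV(D) = D * exp(-r * t_d) = 0.9394 * 0.99556785 = 0.93523644
S_0' = S_0 - PV(D) = 86.4800 - 0.93523644 = 85.54476356
d1 = (ln(S_0'/K) + (r + sigma^2/2)*T) / (sigma*sqrt(T)) = 0.43642832
d2 = d1 - sigma*sqrt(T) = 0.01923532
exp(-rT) = 0.99004983
N(-d1) = 0.33126300; N(-d2) = 0.49232669
P = K * exp(-rT) * N(-d2) - S_0' * N(-d1) = 78.5700 * 0.99004983 * 0.49232669 - 85.54476356 * 0.33126300 = 9.9594

Answer: Price = 9.9594


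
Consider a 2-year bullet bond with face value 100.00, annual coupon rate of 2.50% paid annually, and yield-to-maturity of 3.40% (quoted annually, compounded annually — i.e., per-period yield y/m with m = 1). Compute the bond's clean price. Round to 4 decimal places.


Answer: Price = 98.2878

Derivation:
Coupon per period c = face * coupon_rate / m = 2.500000
Periods per year m = 1; per-period yield y/m = 0.034000
Number of cashflows N = 2
Cashflows (t years, CF_t, discount factor 1/(1+y/m)^(m*t), PV):
  t = 1.0000: CF_t = 2.500000, DF = 0.967118, PV = 2.417795
  t = 2.0000: CF_t = 102.500000, DF = 0.935317, PV = 95.870013
Price P = sum_t PV_t = 98.287808


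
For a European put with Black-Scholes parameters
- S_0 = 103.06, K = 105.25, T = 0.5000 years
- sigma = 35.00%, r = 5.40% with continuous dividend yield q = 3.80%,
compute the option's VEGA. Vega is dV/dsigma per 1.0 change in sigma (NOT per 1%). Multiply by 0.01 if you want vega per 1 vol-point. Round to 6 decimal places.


Answer: Vega = 28.453500

Derivation:
d1 = 0.0711061340; d2 = -0.1763812394
phi(d1) = 0.3979350116; exp(-qT) = 0.9811793622; exp(-rT) = 0.9733612415
Vega = S * exp(-qT) * phi(d1) * sqrt(T) = 103.0600 * 0.9811793622 * 0.3979350116 * 0.7071067812 = 28.453500


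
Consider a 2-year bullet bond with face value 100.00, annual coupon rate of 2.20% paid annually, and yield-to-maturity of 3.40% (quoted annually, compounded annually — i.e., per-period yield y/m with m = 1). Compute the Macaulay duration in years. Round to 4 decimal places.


Answer: Macaulay duration = 1.9782 years

Derivation:
Coupon per period c = face * coupon_rate / m = 2.200000
Periods per year m = 1; per-period yield y/m = 0.034000
Number of cashflows N = 2
Cashflows (t years, CF_t, discount factor 1/(1+y/m)^(m*t), PV):
  t = 1.0000: CF_t = 2.200000, DF = 0.967118, PV = 2.127660
  t = 2.0000: CF_t = 102.200000, DF = 0.935317, PV = 95.589418
Price P = sum_t PV_t = 97.717078
Macaulay numerator sum_t t * PV_t:
  t * PV_t at t = 1.0000: 2.127660
  t * PV_t at t = 2.0000: 191.178836
Macaulay duration D = (sum_t t * PV_t) / P = 193.306496 / 97.717078 = 1.978226


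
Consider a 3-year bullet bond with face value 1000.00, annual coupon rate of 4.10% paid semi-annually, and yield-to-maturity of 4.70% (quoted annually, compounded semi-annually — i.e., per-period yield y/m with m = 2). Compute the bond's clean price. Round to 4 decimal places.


Answer: Price = 983.3924

Derivation:
Coupon per period c = face * coupon_rate / m = 20.500000
Periods per year m = 2; per-period yield y/m = 0.023500
Number of cashflows N = 6
Cashflows (t years, CF_t, discount factor 1/(1+y/m)^(m*t), PV):
  t = 0.5000: CF_t = 20.500000, DF = 0.977040, PV = 20.029311
  t = 1.0000: CF_t = 20.500000, DF = 0.954606, PV = 19.569430
  t = 1.5000: CF_t = 20.500000, DF = 0.932688, PV = 19.120107
  t = 2.0000: CF_t = 20.500000, DF = 0.911273, PV = 18.681101
  t = 2.5000: CF_t = 20.500000, DF = 0.890350, PV = 18.252175
  t = 3.0000: CF_t = 1020.500000, DF = 0.869907, PV = 887.740282
Price P = sum_t PV_t = 983.392407


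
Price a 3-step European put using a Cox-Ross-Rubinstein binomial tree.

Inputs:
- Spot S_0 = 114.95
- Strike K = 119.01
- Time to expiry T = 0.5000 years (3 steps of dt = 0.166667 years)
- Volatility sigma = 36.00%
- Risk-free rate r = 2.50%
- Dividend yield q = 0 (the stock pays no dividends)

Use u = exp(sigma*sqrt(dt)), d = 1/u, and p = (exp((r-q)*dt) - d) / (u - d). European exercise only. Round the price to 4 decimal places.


Answer: Price = V(0,0) = 13.9830

Derivation:
dt = T/N = 0.166667
u = exp(sigma*sqrt(dt)) = 1.158319; d = 1/u = 0.863320
p = (exp((r-q)*dt) - d) / (u - d) = 0.477477
Discount per step: exp(-r*dt) = 0.995842
Stock lattice S(k, i) with i counting down-moves:
  k=0: S(0,0) = 114.9500
  k=1: S(1,0) = 133.1487; S(1,1) = 99.2387
  k=2: S(2,0) = 154.2286; S(2,1) = 114.9500; S(2,2) = 85.6748
  k=3: S(3,0) = 178.6459; S(3,1) = 133.1487; S(3,2) = 99.2387; S(3,3) = 73.9648
Terminal payoffs V(N, i) = max(K - S_T, 0):
  V(3,0) = 0.000000; V(3,1) = 0.000000; V(3,2) = 19.771319; V(3,3) = 45.045215
Backward induction: V(k, i) = exp(-r*dt) * [p * V(k+1, i) + (1-p) * V(k+1, i+1)].
  V(2,0) = exp(-r*dt) * [p*0.000000 + (1-p)*0.000000] = 0.000000
  V(2,1) = exp(-r*dt) * [p*0.000000 + (1-p)*19.771319] = 10.288003
  V(2,2) = exp(-r*dt) * [p*19.771319 + (1-p)*45.045215] = 32.840378
  V(1,0) = exp(-r*dt) * [p*0.000000 + (1-p)*10.288003] = 5.353361
  V(1,1) = exp(-r*dt) * [p*10.288003 + (1-p)*32.840378] = 21.980351
  V(0,0) = exp(-r*dt) * [p*5.353361 + (1-p)*21.980351] = 13.982953


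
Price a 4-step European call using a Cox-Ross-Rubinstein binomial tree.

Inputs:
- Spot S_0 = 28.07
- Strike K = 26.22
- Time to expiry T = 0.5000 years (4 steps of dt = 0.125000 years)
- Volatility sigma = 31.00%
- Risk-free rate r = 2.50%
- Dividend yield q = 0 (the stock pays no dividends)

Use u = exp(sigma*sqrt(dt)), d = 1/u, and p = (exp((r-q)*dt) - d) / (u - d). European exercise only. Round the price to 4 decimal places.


dt = T/N = 0.125000
u = exp(sigma*sqrt(dt)) = 1.115833; d = 1/u = 0.896191
p = (exp((r-q)*dt) - d) / (u - d) = 0.486877
Discount per step: exp(-r*dt) = 0.996880
Stock lattice S(k, i) with i counting down-moves:
  k=0: S(0,0) = 28.0700
  k=1: S(1,0) = 31.3214; S(1,1) = 25.1561
  k=2: S(2,0) = 34.9495; S(2,1) = 28.0700; S(2,2) = 22.5447
  k=3: S(3,0) = 38.9978; S(3,1) = 31.3214; S(3,2) = 25.1561; S(3,3) = 20.2043
  k=4: S(4,0) = 43.5151; S(4,1) = 34.9495; S(4,2) = 28.0700; S(4,3) = 22.5447; S(4,4) = 18.1069
Terminal payoffs V(N, i) = max(S_T - K, 0):
  V(4,0) = 17.295082; V(4,1) = 8.729512; V(4,2) = 1.850000; V(4,3) = 0.000000; V(4,4) = 0.000000
Backward induction: V(k, i) = exp(-r*dt) * [p * V(k+1, i) + (1-p) * V(k+1, i+1)].
  V(3,0) = exp(-r*dt) * [p*17.295082 + (1-p)*8.729512] = 12.859641
  V(3,1) = exp(-r*dt) * [p*8.729512 + (1-p)*1.850000] = 5.183253
  V(3,2) = exp(-r*dt) * [p*1.850000 + (1-p)*0.000000] = 0.897912
  V(3,3) = exp(-r*dt) * [p*0.000000 + (1-p)*0.000000] = 0.000000
  V(2,0) = exp(-r*dt) * [p*12.859641 + (1-p)*5.183253] = 8.892875
  V(2,1) = exp(-r*dt) * [p*5.183253 + (1-p)*0.897912] = 2.975034
  V(2,2) = exp(-r*dt) * [p*0.897912 + (1-p)*0.000000] = 0.435809
  V(1,0) = exp(-r*dt) * [p*8.892875 + (1-p)*2.975034] = 5.838022
  V(1,1) = exp(-r*dt) * [p*2.975034 + (1-p)*0.435809] = 1.666882
  V(0,0) = exp(-r*dt) * [p*5.838022 + (1-p)*1.666882] = 3.686177

Answer: Price = V(0,0) = 3.6862


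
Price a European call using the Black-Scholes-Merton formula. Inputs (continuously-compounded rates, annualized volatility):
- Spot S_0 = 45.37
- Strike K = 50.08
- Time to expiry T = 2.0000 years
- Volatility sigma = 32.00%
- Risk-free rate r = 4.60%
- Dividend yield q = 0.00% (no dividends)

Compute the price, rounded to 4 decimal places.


d1 = (ln(S/K) + (r - q + 0.5*sigma^2) * T) / (sigma * sqrt(T)) = 0.21131304
d2 = d1 - sigma * sqrt(T) = -0.24123530
exp(-rT) = 0.91210515; exp(-qT) = 1.00000000
C = S_0 * exp(-qT) * N(d1) - K * exp(-rT) * N(d2)
N(d1) = 0.58367850; N(d2) = 0.40468638
C = 45.3700 * 1.00000000 * 0.58367850 - 50.0800 * 0.91210515 * 0.40468638 = 7.9961

Answer: Price = 7.9961


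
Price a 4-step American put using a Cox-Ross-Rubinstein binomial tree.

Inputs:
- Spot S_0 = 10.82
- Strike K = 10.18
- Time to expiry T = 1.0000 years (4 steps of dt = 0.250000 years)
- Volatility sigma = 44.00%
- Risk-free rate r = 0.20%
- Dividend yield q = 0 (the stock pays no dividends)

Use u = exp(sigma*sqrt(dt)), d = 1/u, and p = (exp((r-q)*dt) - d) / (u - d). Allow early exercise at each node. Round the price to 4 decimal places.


dt = T/N = 0.250000
u = exp(sigma*sqrt(dt)) = 1.246077; d = 1/u = 0.802519
p = (exp((r-q)*dt) - d) / (u - d) = 0.446348
Discount per step: exp(-r*dt) = 0.999500
Stock lattice S(k, i) with i counting down-moves:
  k=0: S(0,0) = 10.8200
  k=1: S(1,0) = 13.4826; S(1,1) = 8.6833
  k=2: S(2,0) = 16.8003; S(2,1) = 10.8200; S(2,2) = 6.9685
  k=3: S(3,0) = 20.9345; S(3,1) = 13.4826; S(3,2) = 8.6833; S(3,3) = 5.5923
  k=4: S(4,0) = 26.0859; S(4,1) = 16.8003; S(4,2) = 10.8200; S(4,3) = 6.9685; S(4,4) = 4.4880
Terminal payoffs V(N, i) = max(K - S_T, 0):
  V(4,0) = 0.000000; V(4,1) = 0.000000; V(4,2) = 0.000000; V(4,3) = 3.211526; V(4,4) = 5.692049
Backward induction: V(k, i) = exp(-r*dt) * [p * V(k+1, i) + (1-p) * V(k+1, i+1)]; then take max(V_cont, immediate exercise) for American.
  V(3,0) = exp(-r*dt) * [p*0.000000 + (1-p)*0.000000] = 0.000000; exercise = 0.000000; V(3,0) = max -> 0.000000
  V(3,1) = exp(-r*dt) * [p*0.000000 + (1-p)*0.000000] = 0.000000; exercise = 0.000000; V(3,1) = max -> 0.000000
  V(3,2) = exp(-r*dt) * [p*0.000000 + (1-p)*3.211526] = 1.777178; exercise = 1.496747; V(3,2) = max -> 1.777178
  V(3,3) = exp(-r*dt) * [p*3.211526 + (1-p)*5.692049] = 4.582580; exercise = 4.587669; V(3,3) = max -> 4.587669
  V(2,0) = exp(-r*dt) * [p*0.000000 + (1-p)*0.000000] = 0.000000; exercise = 0.000000; V(2,0) = max -> 0.000000
  V(2,1) = exp(-r*dt) * [p*0.000000 + (1-p)*1.777178] = 0.983446; exercise = 0.000000; V(2,1) = max -> 0.983446
  V(2,2) = exp(-r*dt) * [p*1.777178 + (1-p)*4.587669] = 3.331545; exercise = 3.211526; V(2,2) = max -> 3.331545
  V(1,0) = exp(-r*dt) * [p*0.000000 + (1-p)*0.983446] = 0.544214; exercise = 0.000000; V(1,0) = max -> 0.544214
  V(1,1) = exp(-r*dt) * [p*0.983446 + (1-p)*3.331545] = 2.282333; exercise = 1.496747; V(1,1) = max -> 2.282333
  V(0,0) = exp(-r*dt) * [p*0.544214 + (1-p)*2.282333] = 1.505774; exercise = 0.000000; V(0,0) = max -> 1.505774

Answer: Price = V(0,0) = 1.5058


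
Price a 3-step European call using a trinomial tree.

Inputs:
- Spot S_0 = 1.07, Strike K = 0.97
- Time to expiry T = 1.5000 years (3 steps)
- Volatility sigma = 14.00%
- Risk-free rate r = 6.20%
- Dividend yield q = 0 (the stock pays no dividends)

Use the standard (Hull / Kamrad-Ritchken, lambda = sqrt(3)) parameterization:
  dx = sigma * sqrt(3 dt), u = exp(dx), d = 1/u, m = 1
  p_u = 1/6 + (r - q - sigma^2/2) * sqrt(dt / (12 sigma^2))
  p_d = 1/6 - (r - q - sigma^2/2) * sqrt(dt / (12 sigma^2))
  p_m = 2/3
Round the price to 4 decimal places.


dt = T/N = 0.500000; dx = sigma*sqrt(3*dt) = 0.171464
u = exp(dx) = 1.187042; d = 1/u = 0.842430
p_u = 0.242776, p_m = 0.666667, p_d = 0.090558
Discount per step: exp(-r*dt) = 0.969476
Stock lattice S(k, j) with j the centered position index:
  k=0: S(0,+0) = 1.0700
  k=1: S(1,-1) = 0.9014; S(1,+0) = 1.0700; S(1,+1) = 1.2701
  k=2: S(2,-2) = 0.7594; S(2,-1) = 0.9014; S(2,+0) = 1.0700; S(2,+1) = 1.2701; S(2,+2) = 1.5077
  k=3: S(3,-3) = 0.6397; S(3,-2) = 0.7594; S(3,-1) = 0.9014; S(3,+0) = 1.0700; S(3,+1) = 1.2701; S(3,+2) = 1.5077; S(3,+3) = 1.7897
Terminal payoffs V(N, j) = max(S_T - K, 0):
  V(3,-3) = 0.000000; V(3,-2) = 0.000000; V(3,-1) = 0.000000; V(3,+0) = 0.100000; V(3,+1) = 0.300135; V(3,+2) = 0.537703; V(3,+3) = 0.819706
Backward induction: V(k, j) = exp(-r*dt) * [p_u * V(k+1, j+1) + p_m * V(k+1, j) + p_d * V(k+1, j-1)]
  V(2,-2) = exp(-r*dt) * [p_u*0.000000 + p_m*0.000000 + p_d*0.000000] = 0.000000
  V(2,-1) = exp(-r*dt) * [p_u*0.100000 + p_m*0.000000 + p_d*0.000000] = 0.023537
  V(2,+0) = exp(-r*dt) * [p_u*0.300135 + p_m*0.100000 + p_d*0.000000] = 0.135273
  V(2,+1) = exp(-r*dt) * [p_u*0.537703 + p_m*0.300135 + p_d*0.100000] = 0.329318
  V(2,+2) = exp(-r*dt) * [p_u*0.819706 + p_m*0.537703 + p_d*0.300135] = 0.566807
  V(1,-1) = exp(-r*dt) * [p_u*0.135273 + p_m*0.023537 + p_d*0.000000] = 0.047051
  V(1,+0) = exp(-r*dt) * [p_u*0.329318 + p_m*0.135273 + p_d*0.023537] = 0.167006
  V(1,+1) = exp(-r*dt) * [p_u*0.566807 + p_m*0.329318 + p_d*0.135273] = 0.358127
  V(0,+0) = exp(-r*dt) * [p_u*0.358127 + p_m*0.167006 + p_d*0.047051] = 0.196360

Answer: Price = V(0,0) = 0.1964


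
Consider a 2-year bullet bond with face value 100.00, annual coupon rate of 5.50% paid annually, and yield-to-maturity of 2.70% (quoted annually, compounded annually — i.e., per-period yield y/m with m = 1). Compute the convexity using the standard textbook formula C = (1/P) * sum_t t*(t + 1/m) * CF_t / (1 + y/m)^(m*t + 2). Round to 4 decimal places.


Answer: Convexity = 5.4959

Derivation:
Coupon per period c = face * coupon_rate / m = 5.500000
Periods per year m = 1; per-period yield y/m = 0.027000
Number of cashflows N = 2
Cashflows (t years, CF_t, discount factor 1/(1+y/m)^(m*t), PV):
  t = 1.0000: CF_t = 5.500000, DF = 0.973710, PV = 5.355404
  t = 2.0000: CF_t = 105.500000, DF = 0.948111, PV = 100.025694
Price P = sum_t PV_t = 105.381098
Convexity numerator sum_t t*(t + 1/m) * CF_t / (1+y/m)^(m*t + 2):
  t = 1.0000: term = 10.155033
  t = 2.0000: term = 569.012668
Convexity = (1/P) * sum = 579.167702 / 105.381098 = 5.495935


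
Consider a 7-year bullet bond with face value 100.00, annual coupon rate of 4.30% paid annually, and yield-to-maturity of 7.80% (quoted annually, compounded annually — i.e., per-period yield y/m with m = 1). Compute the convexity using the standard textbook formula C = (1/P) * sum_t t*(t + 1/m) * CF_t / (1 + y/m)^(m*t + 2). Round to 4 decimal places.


Answer: Convexity = 39.9560

Derivation:
Coupon per period c = face * coupon_rate / m = 4.300000
Periods per year m = 1; per-period yield y/m = 0.078000
Number of cashflows N = 7
Cashflows (t years, CF_t, discount factor 1/(1+y/m)^(m*t), PV):
  t = 1.0000: CF_t = 4.300000, DF = 0.927644, PV = 3.988868
  t = 2.0000: CF_t = 4.300000, DF = 0.860523, PV = 3.700249
  t = 3.0000: CF_t = 4.300000, DF = 0.798259, PV = 3.432513
  t = 4.0000: CF_t = 4.300000, DF = 0.740500, PV = 3.184149
  t = 5.0000: CF_t = 4.300000, DF = 0.686920, PV = 2.953756
  t = 6.0000: CF_t = 4.300000, DF = 0.637217, PV = 2.740034
  t = 7.0000: CF_t = 104.300000, DF = 0.591111, PV = 61.652825
Price P = sum_t PV_t = 81.652394
Convexity numerator sum_t t*(t + 1/m) * CF_t / (1+y/m)^(m*t + 2):
  t = 1.0000: term = 6.865026
  t = 2.0000: term = 19.104895
  t = 3.0000: term = 35.445075
  t = 4.0000: term = 54.800672
  t = 5.0000: term = 76.253255
  t = 6.0000: term = 99.030201
  t = 7.0000: term = 2971.005719
Convexity = (1/P) * sum = 3262.504842 / 81.652394 = 39.956022


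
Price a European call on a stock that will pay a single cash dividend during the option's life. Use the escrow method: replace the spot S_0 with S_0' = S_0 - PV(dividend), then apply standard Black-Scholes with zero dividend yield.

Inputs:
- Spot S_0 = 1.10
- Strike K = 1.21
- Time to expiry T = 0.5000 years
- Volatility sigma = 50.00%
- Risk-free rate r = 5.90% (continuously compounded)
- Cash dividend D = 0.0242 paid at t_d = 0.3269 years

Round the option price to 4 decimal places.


Answer: Price = 0.1134

Derivation:
PV(D) = D * exp(-r * t_d) = 0.0242 * 0.98089771 = 0.02373772
S_0' = S_0 - PV(D) = 1.1000 - 0.02373772 = 1.07626228
d1 = (ln(S_0'/K) + (r + sigma^2/2)*T) / (sigma*sqrt(T)) = -0.07106756
d2 = d1 - sigma*sqrt(T) = -0.42462095
exp(-rT) = 0.97093088
N(d1) = 0.47167199; N(d2) = 0.33555651
C = S_0' * N(d1) - K * exp(-rT) * N(d2) = 1.07626228 * 0.47167199 - 1.2100 * 0.97093088 * 0.33555651 = 0.1134


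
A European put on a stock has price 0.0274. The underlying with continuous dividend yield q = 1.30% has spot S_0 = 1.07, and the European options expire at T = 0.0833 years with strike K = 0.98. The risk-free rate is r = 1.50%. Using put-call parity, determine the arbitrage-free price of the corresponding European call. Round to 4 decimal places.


Answer: Call price = 0.1175

Derivation:
Put-call parity: C - P = S_0 * exp(-qT) - K * exp(-rT).
S_0 * exp(-qT) = 1.0700 * 0.99891769 = 1.06884192
K * exp(-rT) = 0.9800 * 0.99875128 = 0.97877625
C = P + S*exp(-qT) - K*exp(-rT)
C = 0.0274 + 1.06884192 - 0.97877625 = 0.1175


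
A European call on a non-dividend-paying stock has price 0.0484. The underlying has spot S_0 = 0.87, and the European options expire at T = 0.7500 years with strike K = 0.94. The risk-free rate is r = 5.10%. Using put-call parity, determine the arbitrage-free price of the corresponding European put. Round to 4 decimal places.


Answer: Put price = 0.0831

Derivation:
Put-call parity: C - P = S_0 * exp(-qT) - K * exp(-rT).
S_0 * exp(-qT) = 0.8700 * 1.00000000 = 0.87000000
K * exp(-rT) = 0.9400 * 0.96247229 = 0.90472396
P = C - S*exp(-qT) + K*exp(-rT)
P = 0.0484 - 0.87000000 + 0.90472396 = 0.0831


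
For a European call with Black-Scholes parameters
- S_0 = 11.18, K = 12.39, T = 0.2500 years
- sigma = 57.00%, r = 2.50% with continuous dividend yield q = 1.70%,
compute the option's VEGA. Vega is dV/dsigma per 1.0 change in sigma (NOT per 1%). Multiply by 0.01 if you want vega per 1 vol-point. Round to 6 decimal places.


d1 = -0.2110551857; d2 = -0.4960551857
phi(d1) = 0.3901551966; exp(-qT) = 0.9957590185; exp(-rT) = 0.9937694906
Vega = S * exp(-qT) * phi(d1) * sqrt(T) = 11.1800 * 0.9957590185 * 0.3901551966 * 0.5000000000 = 2.171718

Answer: Vega = 2.171718


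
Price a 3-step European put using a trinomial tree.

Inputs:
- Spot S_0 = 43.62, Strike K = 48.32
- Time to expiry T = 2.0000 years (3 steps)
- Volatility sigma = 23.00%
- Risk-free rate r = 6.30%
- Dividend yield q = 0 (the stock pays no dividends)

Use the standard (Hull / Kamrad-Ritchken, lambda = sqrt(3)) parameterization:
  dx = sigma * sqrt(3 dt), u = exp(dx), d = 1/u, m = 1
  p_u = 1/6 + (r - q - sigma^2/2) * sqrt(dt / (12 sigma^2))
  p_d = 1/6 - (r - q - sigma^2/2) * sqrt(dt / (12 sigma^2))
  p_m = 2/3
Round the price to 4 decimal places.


dt = T/N = 0.666667; dx = sigma*sqrt(3*dt) = 0.325269
u = exp(dx) = 1.384403; d = 1/u = 0.722333
p_u = 0.204123, p_m = 0.666667, p_d = 0.129211
Discount per step: exp(-r*dt) = 0.958870
Stock lattice S(k, j) with j the centered position index:
  k=0: S(0,+0) = 43.6200
  k=1: S(1,-1) = 31.5082; S(1,+0) = 43.6200; S(1,+1) = 60.3877
  k=2: S(2,-2) = 22.7594; S(2,-1) = 31.5082; S(2,+0) = 43.6200; S(2,+1) = 60.3877; S(2,+2) = 83.6009
  k=3: S(3,-3) = 16.4399; S(3,-2) = 22.7594; S(3,-1) = 31.5082; S(3,+0) = 43.6200; S(3,+1) = 60.3877; S(3,+2) = 83.6009; S(3,+3) = 115.7373
Terminal payoffs V(N, j) = max(K - S_T, 0):
  V(3,-3) = 31.880148; V(3,-2) = 25.560616; V(3,-1) = 16.811837; V(3,+0) = 4.700000; V(3,+1) = 0.000000; V(3,+2) = 0.000000; V(3,+3) = 0.000000
Backward induction: V(k, j) = exp(-r*dt) * [p_u * V(k+1, j+1) + p_m * V(k+1, j) + p_d * V(k+1, j-1)]
  V(2,-2) = exp(-r*dt) * [p_u*16.811837 + p_m*25.560616 + p_d*31.880148] = 23.579894
  V(2,-1) = exp(-r*dt) * [p_u*4.700000 + p_m*16.811837 + p_d*25.560616] = 14.833686
  V(2,+0) = exp(-r*dt) * [p_u*0.000000 + p_m*4.700000 + p_d*16.811837] = 5.087379
  V(2,+1) = exp(-r*dt) * [p_u*0.000000 + p_m*0.000000 + p_d*4.700000] = 0.582311
  V(2,+2) = exp(-r*dt) * [p_u*0.000000 + p_m*0.000000 + p_d*0.000000] = 0.000000
  V(1,-1) = exp(-r*dt) * [p_u*5.087379 + p_m*14.833686 + p_d*23.579894] = 13.399576
  V(1,+0) = exp(-r*dt) * [p_u*0.582311 + p_m*5.087379 + p_d*14.833686] = 5.203898
  V(1,+1) = exp(-r*dt) * [p_u*0.000000 + p_m*0.582311 + p_d*5.087379] = 1.002547
  V(0,+0) = exp(-r*dt) * [p_u*1.002547 + p_m*5.203898 + p_d*13.399576] = 5.182954

Answer: Price = V(0,0) = 5.1830


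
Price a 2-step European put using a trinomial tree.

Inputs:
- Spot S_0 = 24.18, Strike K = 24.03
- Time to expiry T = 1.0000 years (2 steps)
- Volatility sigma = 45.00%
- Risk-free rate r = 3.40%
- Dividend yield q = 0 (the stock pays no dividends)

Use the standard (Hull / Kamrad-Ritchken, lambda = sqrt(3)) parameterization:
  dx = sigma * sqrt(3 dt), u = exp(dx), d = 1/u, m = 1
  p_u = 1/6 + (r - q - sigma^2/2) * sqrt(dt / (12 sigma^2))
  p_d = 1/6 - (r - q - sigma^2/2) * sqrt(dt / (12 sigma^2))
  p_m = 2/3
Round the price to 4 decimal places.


dt = T/N = 0.500000; dx = sigma*sqrt(3*dt) = 0.551135
u = exp(dx) = 1.735222; d = 1/u = 0.576295
p_u = 0.136161, p_m = 0.666667, p_d = 0.197172
Discount per step: exp(-r*dt) = 0.983144
Stock lattice S(k, j) with j the centered position index:
  k=0: S(0,+0) = 24.1800
  k=1: S(1,-1) = 13.9348; S(1,+0) = 24.1800; S(1,+1) = 41.9577
  k=2: S(2,-2) = 8.0306; S(2,-1) = 13.9348; S(2,+0) = 24.1800; S(2,+1) = 41.9577; S(2,+2) = 72.8058
Terminal payoffs V(N, j) = max(K - S_T, 0):
  V(2,-2) = 15.999430; V(2,-1) = 10.095181; V(2,+0) = 0.000000; V(2,+1) = 0.000000; V(2,+2) = 0.000000
Backward induction: V(k, j) = exp(-r*dt) * [p_u * V(k+1, j+1) + p_m * V(k+1, j) + p_d * V(k+1, j-1)]
  V(1,-1) = exp(-r*dt) * [p_u*0.000000 + p_m*10.095181 + p_d*15.999430] = 9.718138
  V(1,+0) = exp(-r*dt) * [p_u*0.000000 + p_m*0.000000 + p_d*10.095181] = 1.956934
  V(1,+1) = exp(-r*dt) * [p_u*0.000000 + p_m*0.000000 + p_d*0.000000] = 0.000000
  V(0,+0) = exp(-r*dt) * [p_u*0.000000 + p_m*1.956934 + p_d*9.718138] = 3.166476

Answer: Price = V(0,0) = 3.1665


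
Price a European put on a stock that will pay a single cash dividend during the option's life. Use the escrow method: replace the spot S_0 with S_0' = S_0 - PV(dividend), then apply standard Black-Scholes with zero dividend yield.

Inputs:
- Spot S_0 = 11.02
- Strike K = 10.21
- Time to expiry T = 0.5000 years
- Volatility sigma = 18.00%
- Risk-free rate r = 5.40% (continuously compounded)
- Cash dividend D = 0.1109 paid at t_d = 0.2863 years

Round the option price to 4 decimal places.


Answer: Price = 0.1786

Derivation:
PV(D) = D * exp(-r * t_d) = 0.1109 * 0.98465870 = 0.10919865
S_0' = S_0 - PV(D) = 11.0200 - 0.10919865 = 10.91080135
d1 = (ln(S_0'/K) + (r + sigma^2/2)*T) / (sigma*sqrt(T)) = 0.79734630
d2 = d1 - sigma*sqrt(T) = 0.67006708
exp(-rT) = 0.97336124
N(-d1) = 0.21262497; N(-d2) = 0.25140751
P = K * exp(-rT) * N(-d2) - S_0' * N(-d1) = 10.2100 * 0.97336124 * 0.25140751 - 10.91080135 * 0.21262497 = 0.1786


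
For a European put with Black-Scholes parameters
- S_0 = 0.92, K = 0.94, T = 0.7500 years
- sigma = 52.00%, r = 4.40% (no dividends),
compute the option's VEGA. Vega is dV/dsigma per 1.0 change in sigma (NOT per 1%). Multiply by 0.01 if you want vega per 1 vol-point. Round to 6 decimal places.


d1 = 0.2506894723; d2 = -0.1996437376
phi(d1) = 0.3866013814; exp(-qT) = 1.0000000000; exp(-rT) = 0.9675385596
Vega = S * exp(-qT) * phi(d1) * sqrt(T) = 0.9200 * 1.0000000000 * 0.3866013814 * 0.8660254038 = 0.308022

Answer: Vega = 0.308022


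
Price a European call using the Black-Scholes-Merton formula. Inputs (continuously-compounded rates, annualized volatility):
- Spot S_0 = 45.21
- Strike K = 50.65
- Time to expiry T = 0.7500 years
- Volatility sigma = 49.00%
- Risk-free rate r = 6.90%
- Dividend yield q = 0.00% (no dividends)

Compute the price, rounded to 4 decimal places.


Answer: Price = 6.4782

Derivation:
d1 = (ln(S/K) + (r - q + 0.5*sigma^2) * T) / (sigma * sqrt(T)) = 0.06637542
d2 = d1 - sigma * sqrt(T) = -0.35797703
exp(-rT) = 0.94956623; exp(-qT) = 1.00000000
C = S_0 * exp(-qT) * N(d1) - K * exp(-rT) * N(d2)
N(d1) = 0.52646053; N(d2) = 0.36018025
C = 45.2100 * 1.00000000 * 0.52646053 - 50.6500 * 0.94956623 * 0.36018025 = 6.4782


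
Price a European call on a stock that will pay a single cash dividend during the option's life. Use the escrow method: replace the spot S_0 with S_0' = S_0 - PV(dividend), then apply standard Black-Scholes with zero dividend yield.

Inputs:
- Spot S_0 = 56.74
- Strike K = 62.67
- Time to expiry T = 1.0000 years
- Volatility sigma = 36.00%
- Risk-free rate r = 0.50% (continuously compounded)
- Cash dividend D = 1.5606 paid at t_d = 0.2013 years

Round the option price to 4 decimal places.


PV(D) = D * exp(-r * t_d) = 1.5606 * 0.99899401 = 1.55903005
S_0' = S_0 - PV(D) = 56.7400 - 1.55903005 = 55.18096995
d1 = (ln(S_0'/K) + (r + sigma^2/2)*T) / (sigma*sqrt(T)) = -0.15962422
d2 = d1 - sigma*sqrt(T) = -0.51962422
exp(-rT) = 0.99501248
N(d1) = 0.43658855; N(d2) = 0.30166276
C = S_0' * N(d1) - K * exp(-rT) * N(d2) = 55.18096995 * 0.43658855 - 62.6700 * 0.99501248 * 0.30166276 = 5.2805

Answer: Price = 5.2805


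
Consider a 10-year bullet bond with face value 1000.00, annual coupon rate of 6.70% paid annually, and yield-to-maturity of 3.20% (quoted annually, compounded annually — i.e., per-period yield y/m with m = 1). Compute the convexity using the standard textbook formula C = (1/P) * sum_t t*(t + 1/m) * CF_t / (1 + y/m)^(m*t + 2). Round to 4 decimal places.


Answer: Convexity = 74.9570

Derivation:
Coupon per period c = face * coupon_rate / m = 67.000000
Periods per year m = 1; per-period yield y/m = 0.032000
Number of cashflows N = 10
Cashflows (t years, CF_t, discount factor 1/(1+y/m)^(m*t), PV):
  t = 1.0000: CF_t = 67.000000, DF = 0.968992, PV = 64.922481
  t = 2.0000: CF_t = 67.000000, DF = 0.938946, PV = 62.909380
  t = 3.0000: CF_t = 67.000000, DF = 0.909831, PV = 60.958702
  t = 4.0000: CF_t = 67.000000, DF = 0.881620, PV = 59.068510
  t = 5.0000: CF_t = 67.000000, DF = 0.854283, PV = 57.236928
  t = 6.0000: CF_t = 67.000000, DF = 0.827793, PV = 55.462140
  t = 7.0000: CF_t = 67.000000, DF = 0.802125, PV = 53.742383
  t = 8.0000: CF_t = 67.000000, DF = 0.777253, PV = 52.075953
  t = 9.0000: CF_t = 67.000000, DF = 0.753152, PV = 50.461195
  t = 10.0000: CF_t = 1067.000000, DF = 0.729799, PV = 778.695108
Price P = sum_t PV_t = 1295.532779
Convexity numerator sum_t t*(t + 1/m) * CF_t / (1+y/m)^(m*t + 2):
  t = 1.0000: term = 121.917404
  t = 2.0000: term = 354.411058
  t = 3.0000: term = 686.843136
  t = 4.0000: term = 1109.242790
  t = 5.0000: term = 1612.271497
  t = 6.0000: term = 2187.190016
  t = 7.0000: term = 2825.826894
  t = 8.0000: term = 3520.548456
  t = 9.0000: term = 4264.230203
  t = 10.0000: term = 80426.790303
Convexity = (1/P) * sum = 97109.271757 / 1295.532779 = 74.957016


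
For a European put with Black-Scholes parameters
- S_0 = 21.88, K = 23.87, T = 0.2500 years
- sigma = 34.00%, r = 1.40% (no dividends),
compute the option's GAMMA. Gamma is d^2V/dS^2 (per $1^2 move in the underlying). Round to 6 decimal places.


Answer: Gamma = 0.098750

Derivation:
d1 = -0.4064674282; d2 = -0.5764674282
phi(d1) = 0.3673109853; exp(-qT) = 1.0000000000; exp(-rT) = 0.9965061179
Gamma = exp(-qT) * phi(d1) / (S * sigma * sqrt(T)) = 1.0000000000 * 0.3673109853 / (21.8800 * 0.3400 * 0.5000000000) = 0.098750


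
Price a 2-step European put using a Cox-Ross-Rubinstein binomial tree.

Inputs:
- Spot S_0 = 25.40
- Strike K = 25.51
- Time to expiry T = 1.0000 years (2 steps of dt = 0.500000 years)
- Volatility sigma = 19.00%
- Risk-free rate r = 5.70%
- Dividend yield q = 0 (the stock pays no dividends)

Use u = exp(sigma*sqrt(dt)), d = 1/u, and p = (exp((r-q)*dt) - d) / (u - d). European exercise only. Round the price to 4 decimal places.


dt = T/N = 0.500000
u = exp(sigma*sqrt(dt)) = 1.143793; d = 1/u = 0.874284
p = (exp((r-q)*dt) - d) / (u - d) = 0.573732
Discount per step: exp(-r*dt) = 0.971902
Stock lattice S(k, i) with i counting down-moves:
  k=0: S(0,0) = 25.4000
  k=1: S(1,0) = 29.0524; S(1,1) = 22.2068
  k=2: S(2,0) = 33.2299; S(2,1) = 25.4000; S(2,2) = 19.4151
Terminal payoffs V(N, i) = max(K - S_T, 0):
  V(2,0) = 0.000000; V(2,1) = 0.110000; V(2,2) = 6.094949
Backward induction: V(k, i) = exp(-r*dt) * [p * V(k+1, i) + (1-p) * V(k+1, i+1)].
  V(1,0) = exp(-r*dt) * [p*0.000000 + (1-p)*0.110000] = 0.045572
  V(1,1) = exp(-r*dt) * [p*0.110000 + (1-p)*6.094949] = 2.586420
  V(0,0) = exp(-r*dt) * [p*0.045572 + (1-p)*2.586420] = 1.096942

Answer: Price = V(0,0) = 1.0969


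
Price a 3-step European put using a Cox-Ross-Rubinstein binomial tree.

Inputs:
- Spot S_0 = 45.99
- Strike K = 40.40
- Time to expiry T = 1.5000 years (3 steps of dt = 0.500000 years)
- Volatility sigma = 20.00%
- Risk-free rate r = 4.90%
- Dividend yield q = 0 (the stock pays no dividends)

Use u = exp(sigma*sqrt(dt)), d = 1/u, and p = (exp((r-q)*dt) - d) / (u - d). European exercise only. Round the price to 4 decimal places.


dt = T/N = 0.500000
u = exp(sigma*sqrt(dt)) = 1.151910; d = 1/u = 0.868123
p = (exp((r-q)*dt) - d) / (u - d) = 0.552102
Discount per step: exp(-r*dt) = 0.975798
Stock lattice S(k, i) with i counting down-moves:
  k=0: S(0,0) = 45.9900
  k=1: S(1,0) = 52.9763; S(1,1) = 39.9250
  k=2: S(2,0) = 61.0240; S(2,1) = 45.9900; S(2,2) = 34.6598
  k=3: S(3,0) = 70.2941; S(3,1) = 52.9763; S(3,2) = 39.9250; S(3,3) = 30.0890
Terminal payoffs V(N, i) = max(K - S_T, 0):
  V(3,0) = 0.000000; V(3,1) = 0.000000; V(3,2) = 0.475003; V(3,3) = 10.310992
Backward induction: V(k, i) = exp(-r*dt) * [p * V(k+1, i) + (1-p) * V(k+1, i+1)].
  V(2,0) = exp(-r*dt) * [p*0.000000 + (1-p)*0.000000] = 0.000000
  V(2,1) = exp(-r*dt) * [p*0.000000 + (1-p)*0.475003] = 0.207604
  V(2,2) = exp(-r*dt) * [p*0.475003 + (1-p)*10.310992] = 4.762400
  V(1,0) = exp(-r*dt) * [p*0.000000 + (1-p)*0.207604] = 0.090735
  V(1,1) = exp(-r*dt) * [p*0.207604 + (1-p)*4.762400] = 2.193288
  V(0,0) = exp(-r*dt) * [p*0.090735 + (1-p)*2.193288] = 1.007475

Answer: Price = V(0,0) = 1.0075


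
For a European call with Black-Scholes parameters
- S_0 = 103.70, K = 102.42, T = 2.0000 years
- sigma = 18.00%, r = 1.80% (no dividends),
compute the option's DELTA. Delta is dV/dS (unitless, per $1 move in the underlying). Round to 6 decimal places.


Answer: Delta = 0.624565

Derivation:
d1 = 0.3174913737; d2 = 0.0629329325
phi(d1) = 0.3793337254; exp(-qT) = 1.0000000000; exp(-rT) = 0.9646402935
N(d1) = 0.6245646080
Delta = exp(-qT) * N(d1) = 1.0000000000 * 0.6245646080 = 0.624565


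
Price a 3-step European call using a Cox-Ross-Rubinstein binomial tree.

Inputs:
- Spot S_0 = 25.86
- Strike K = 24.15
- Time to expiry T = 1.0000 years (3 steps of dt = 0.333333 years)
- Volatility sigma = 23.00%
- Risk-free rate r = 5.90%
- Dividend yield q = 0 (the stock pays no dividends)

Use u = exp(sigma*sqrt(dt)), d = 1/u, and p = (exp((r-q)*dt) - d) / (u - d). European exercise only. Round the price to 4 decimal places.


Answer: Price = V(0,0) = 4.1956

Derivation:
dt = T/N = 0.333333
u = exp(sigma*sqrt(dt)) = 1.142011; d = 1/u = 0.875648
p = (exp((r-q)*dt) - d) / (u - d) = 0.541416
Discount per step: exp(-r*dt) = 0.980525
Stock lattice S(k, i) with i counting down-moves:
  k=0: S(0,0) = 25.8600
  k=1: S(1,0) = 29.5324; S(1,1) = 22.6443
  k=2: S(2,0) = 33.7263; S(2,1) = 25.8600; S(2,2) = 19.8284
  k=3: S(3,0) = 38.5158; S(3,1) = 29.5324; S(3,2) = 22.6443; S(3,3) = 17.3627
Terminal payoffs V(N, i) = max(S_T - K, 0):
  V(3,0) = 14.365820; V(3,1) = 5.382399; V(3,2) = 0.000000; V(3,3) = 0.000000
Backward induction: V(k, i) = exp(-r*dt) * [p * V(k+1, i) + (1-p) * V(k+1, i+1)].
  V(2,0) = exp(-r*dt) * [p*14.365820 + (1-p)*5.382399] = 10.046629
  V(2,1) = exp(-r*dt) * [p*5.382399 + (1-p)*0.000000] = 2.857367
  V(2,2) = exp(-r*dt) * [p*0.000000 + (1-p)*0.000000] = 0.000000
  V(1,0) = exp(-r*dt) * [p*10.046629 + (1-p)*2.857367] = 6.618301
  V(1,1) = exp(-r*dt) * [p*2.857367 + (1-p)*0.000000] = 1.516897
  V(0,0) = exp(-r*dt) * [p*6.618301 + (1-p)*1.516897] = 4.195550


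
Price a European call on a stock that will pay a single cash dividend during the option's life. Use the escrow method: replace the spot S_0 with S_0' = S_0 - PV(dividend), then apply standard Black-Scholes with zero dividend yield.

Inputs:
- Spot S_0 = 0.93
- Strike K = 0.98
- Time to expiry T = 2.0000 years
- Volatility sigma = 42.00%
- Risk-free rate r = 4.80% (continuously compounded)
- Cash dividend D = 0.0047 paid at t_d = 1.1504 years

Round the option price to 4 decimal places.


Answer: Price = 0.2301

Derivation:
PV(D) = D * exp(-r * t_d) = 0.0047 * 0.94627770 = 0.00444751
S_0' = S_0 - PV(D) = 0.9300 - 0.00444751 = 0.92555249
d1 = (ln(S_0'/K) + (r + sigma^2/2)*T) / (sigma*sqrt(T)) = 0.36237249
d2 = d1 - sigma*sqrt(T) = -0.23159720
exp(-rT) = 0.90846402
N(d1) = 0.64146315; N(d2) = 0.40842544
C = S_0' * N(d1) - K * exp(-rT) * N(d2) = 0.92555249 * 0.64146315 - 0.9800 * 0.90846402 * 0.40842544 = 0.2301


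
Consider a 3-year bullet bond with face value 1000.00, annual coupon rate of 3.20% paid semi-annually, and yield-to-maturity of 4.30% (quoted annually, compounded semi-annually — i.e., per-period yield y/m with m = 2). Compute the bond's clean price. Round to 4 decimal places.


Coupon per period c = face * coupon_rate / m = 16.000000
Periods per year m = 2; per-period yield y/m = 0.021500
Number of cashflows N = 6
Cashflows (t years, CF_t, discount factor 1/(1+y/m)^(m*t), PV):
  t = 0.5000: CF_t = 16.000000, DF = 0.978953, PV = 15.663240
  t = 1.0000: CF_t = 16.000000, DF = 0.958348, PV = 15.333569
  t = 1.5000: CF_t = 16.000000, DF = 0.938177, PV = 15.010836
  t = 2.0000: CF_t = 16.000000, DF = 0.918431, PV = 14.694895
  t = 2.5000: CF_t = 16.000000, DF = 0.899100, PV = 14.385605
  t = 3.0000: CF_t = 1016.000000, DF = 0.880177, PV = 894.259335
Price P = sum_t PV_t = 969.347479

Answer: Price = 969.3475
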